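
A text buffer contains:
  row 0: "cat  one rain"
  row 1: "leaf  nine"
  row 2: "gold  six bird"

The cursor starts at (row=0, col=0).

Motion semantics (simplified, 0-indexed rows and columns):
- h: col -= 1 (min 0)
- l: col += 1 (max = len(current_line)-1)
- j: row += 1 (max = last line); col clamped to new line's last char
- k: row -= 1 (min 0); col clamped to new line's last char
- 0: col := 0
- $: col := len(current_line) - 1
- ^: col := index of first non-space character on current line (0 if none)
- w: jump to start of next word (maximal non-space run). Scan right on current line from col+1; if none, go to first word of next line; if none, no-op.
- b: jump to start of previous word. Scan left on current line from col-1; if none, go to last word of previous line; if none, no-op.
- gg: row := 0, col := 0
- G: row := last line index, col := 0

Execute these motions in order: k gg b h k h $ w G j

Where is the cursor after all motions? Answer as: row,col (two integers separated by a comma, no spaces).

After 1 (k): row=0 col=0 char='c'
After 2 (gg): row=0 col=0 char='c'
After 3 (b): row=0 col=0 char='c'
After 4 (h): row=0 col=0 char='c'
After 5 (k): row=0 col=0 char='c'
After 6 (h): row=0 col=0 char='c'
After 7 ($): row=0 col=12 char='n'
After 8 (w): row=1 col=0 char='l'
After 9 (G): row=2 col=0 char='g'
After 10 (j): row=2 col=0 char='g'

Answer: 2,0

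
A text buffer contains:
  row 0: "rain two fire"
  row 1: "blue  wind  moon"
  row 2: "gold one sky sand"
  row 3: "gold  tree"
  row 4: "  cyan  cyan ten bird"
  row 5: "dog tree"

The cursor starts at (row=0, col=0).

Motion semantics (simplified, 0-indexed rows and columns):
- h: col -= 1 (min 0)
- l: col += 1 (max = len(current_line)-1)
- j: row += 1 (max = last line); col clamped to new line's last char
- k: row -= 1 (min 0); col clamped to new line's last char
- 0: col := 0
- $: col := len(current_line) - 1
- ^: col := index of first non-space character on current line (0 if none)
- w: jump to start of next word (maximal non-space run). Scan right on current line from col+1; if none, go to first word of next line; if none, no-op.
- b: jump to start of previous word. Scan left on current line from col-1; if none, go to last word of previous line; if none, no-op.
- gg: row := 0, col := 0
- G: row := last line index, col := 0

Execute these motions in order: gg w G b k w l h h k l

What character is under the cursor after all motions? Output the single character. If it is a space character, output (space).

After 1 (gg): row=0 col=0 char='r'
After 2 (w): row=0 col=5 char='t'
After 3 (G): row=5 col=0 char='d'
After 4 (b): row=4 col=17 char='b'
After 5 (k): row=3 col=9 char='e'
After 6 (w): row=4 col=2 char='c'
After 7 (l): row=4 col=3 char='y'
After 8 (h): row=4 col=2 char='c'
After 9 (h): row=4 col=1 char='_'
After 10 (k): row=3 col=1 char='o'
After 11 (l): row=3 col=2 char='l'

Answer: l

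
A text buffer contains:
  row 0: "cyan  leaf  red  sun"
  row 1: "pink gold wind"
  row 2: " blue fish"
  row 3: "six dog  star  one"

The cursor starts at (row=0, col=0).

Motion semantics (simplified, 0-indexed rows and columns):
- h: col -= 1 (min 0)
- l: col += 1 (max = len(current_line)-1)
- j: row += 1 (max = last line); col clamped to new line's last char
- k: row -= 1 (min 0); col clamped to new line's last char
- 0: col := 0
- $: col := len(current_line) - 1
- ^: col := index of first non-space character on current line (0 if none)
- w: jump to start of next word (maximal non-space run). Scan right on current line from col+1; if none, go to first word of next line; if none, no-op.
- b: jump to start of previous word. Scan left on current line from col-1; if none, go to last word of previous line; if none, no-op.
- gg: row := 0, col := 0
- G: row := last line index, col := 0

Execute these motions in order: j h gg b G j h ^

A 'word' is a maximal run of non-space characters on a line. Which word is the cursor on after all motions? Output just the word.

Answer: six

Derivation:
After 1 (j): row=1 col=0 char='p'
After 2 (h): row=1 col=0 char='p'
After 3 (gg): row=0 col=0 char='c'
After 4 (b): row=0 col=0 char='c'
After 5 (G): row=3 col=0 char='s'
After 6 (j): row=3 col=0 char='s'
After 7 (h): row=3 col=0 char='s'
After 8 (^): row=3 col=0 char='s'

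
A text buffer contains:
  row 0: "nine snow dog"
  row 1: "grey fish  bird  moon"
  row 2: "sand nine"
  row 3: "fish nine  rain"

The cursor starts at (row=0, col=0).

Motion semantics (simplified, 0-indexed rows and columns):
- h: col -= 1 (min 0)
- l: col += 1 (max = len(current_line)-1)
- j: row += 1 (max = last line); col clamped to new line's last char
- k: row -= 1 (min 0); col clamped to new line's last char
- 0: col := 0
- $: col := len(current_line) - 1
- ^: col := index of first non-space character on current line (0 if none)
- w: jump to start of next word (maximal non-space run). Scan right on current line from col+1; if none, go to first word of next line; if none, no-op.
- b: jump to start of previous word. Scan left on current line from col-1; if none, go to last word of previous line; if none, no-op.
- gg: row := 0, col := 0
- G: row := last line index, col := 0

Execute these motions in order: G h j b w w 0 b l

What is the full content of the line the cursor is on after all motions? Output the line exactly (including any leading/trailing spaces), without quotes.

Answer: sand nine

Derivation:
After 1 (G): row=3 col=0 char='f'
After 2 (h): row=3 col=0 char='f'
After 3 (j): row=3 col=0 char='f'
After 4 (b): row=2 col=5 char='n'
After 5 (w): row=3 col=0 char='f'
After 6 (w): row=3 col=5 char='n'
After 7 (0): row=3 col=0 char='f'
After 8 (b): row=2 col=5 char='n'
After 9 (l): row=2 col=6 char='i'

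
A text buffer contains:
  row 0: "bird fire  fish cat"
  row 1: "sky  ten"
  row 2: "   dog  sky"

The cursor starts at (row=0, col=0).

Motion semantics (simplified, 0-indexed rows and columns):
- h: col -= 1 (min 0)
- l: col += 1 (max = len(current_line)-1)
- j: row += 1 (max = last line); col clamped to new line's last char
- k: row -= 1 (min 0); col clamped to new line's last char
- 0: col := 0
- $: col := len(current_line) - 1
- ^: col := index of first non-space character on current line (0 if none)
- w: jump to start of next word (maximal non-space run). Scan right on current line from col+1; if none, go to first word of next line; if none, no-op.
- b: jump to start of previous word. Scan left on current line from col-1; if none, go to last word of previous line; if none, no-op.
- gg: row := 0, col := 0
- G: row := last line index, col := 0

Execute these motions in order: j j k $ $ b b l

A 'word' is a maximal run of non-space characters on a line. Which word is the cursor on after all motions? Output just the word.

Answer: sky

Derivation:
After 1 (j): row=1 col=0 char='s'
After 2 (j): row=2 col=0 char='_'
After 3 (k): row=1 col=0 char='s'
After 4 ($): row=1 col=7 char='n'
After 5 ($): row=1 col=7 char='n'
After 6 (b): row=1 col=5 char='t'
After 7 (b): row=1 col=0 char='s'
After 8 (l): row=1 col=1 char='k'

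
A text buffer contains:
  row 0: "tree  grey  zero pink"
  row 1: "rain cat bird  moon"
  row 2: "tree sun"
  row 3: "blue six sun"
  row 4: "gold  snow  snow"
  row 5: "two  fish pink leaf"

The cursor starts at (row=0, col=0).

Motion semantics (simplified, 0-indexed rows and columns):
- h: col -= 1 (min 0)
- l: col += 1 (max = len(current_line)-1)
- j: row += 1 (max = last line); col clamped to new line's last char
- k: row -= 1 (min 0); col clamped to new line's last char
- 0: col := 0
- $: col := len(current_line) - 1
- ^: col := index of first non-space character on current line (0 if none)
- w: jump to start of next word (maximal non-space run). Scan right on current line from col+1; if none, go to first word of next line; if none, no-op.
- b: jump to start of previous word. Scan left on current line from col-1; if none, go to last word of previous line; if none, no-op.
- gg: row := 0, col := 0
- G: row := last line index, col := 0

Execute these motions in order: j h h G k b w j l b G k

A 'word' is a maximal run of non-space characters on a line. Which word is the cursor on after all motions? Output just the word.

After 1 (j): row=1 col=0 char='r'
After 2 (h): row=1 col=0 char='r'
After 3 (h): row=1 col=0 char='r'
After 4 (G): row=5 col=0 char='t'
After 5 (k): row=4 col=0 char='g'
After 6 (b): row=3 col=9 char='s'
After 7 (w): row=4 col=0 char='g'
After 8 (j): row=5 col=0 char='t'
After 9 (l): row=5 col=1 char='w'
After 10 (b): row=5 col=0 char='t'
After 11 (G): row=5 col=0 char='t'
After 12 (k): row=4 col=0 char='g'

Answer: gold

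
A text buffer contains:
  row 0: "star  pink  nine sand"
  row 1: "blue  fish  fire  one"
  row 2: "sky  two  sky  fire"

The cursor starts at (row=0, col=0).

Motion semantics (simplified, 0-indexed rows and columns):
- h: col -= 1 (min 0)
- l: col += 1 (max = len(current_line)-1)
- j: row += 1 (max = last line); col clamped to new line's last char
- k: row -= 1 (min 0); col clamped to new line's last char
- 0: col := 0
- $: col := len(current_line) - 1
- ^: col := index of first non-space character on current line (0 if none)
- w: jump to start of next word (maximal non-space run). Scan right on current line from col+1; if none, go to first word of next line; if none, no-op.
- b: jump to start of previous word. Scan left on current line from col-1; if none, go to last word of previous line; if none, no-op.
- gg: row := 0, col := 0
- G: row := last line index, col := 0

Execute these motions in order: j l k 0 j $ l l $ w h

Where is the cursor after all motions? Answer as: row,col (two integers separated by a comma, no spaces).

After 1 (j): row=1 col=0 char='b'
After 2 (l): row=1 col=1 char='l'
After 3 (k): row=0 col=1 char='t'
After 4 (0): row=0 col=0 char='s'
After 5 (j): row=1 col=0 char='b'
After 6 ($): row=1 col=20 char='e'
After 7 (l): row=1 col=20 char='e'
After 8 (l): row=1 col=20 char='e'
After 9 ($): row=1 col=20 char='e'
After 10 (w): row=2 col=0 char='s'
After 11 (h): row=2 col=0 char='s'

Answer: 2,0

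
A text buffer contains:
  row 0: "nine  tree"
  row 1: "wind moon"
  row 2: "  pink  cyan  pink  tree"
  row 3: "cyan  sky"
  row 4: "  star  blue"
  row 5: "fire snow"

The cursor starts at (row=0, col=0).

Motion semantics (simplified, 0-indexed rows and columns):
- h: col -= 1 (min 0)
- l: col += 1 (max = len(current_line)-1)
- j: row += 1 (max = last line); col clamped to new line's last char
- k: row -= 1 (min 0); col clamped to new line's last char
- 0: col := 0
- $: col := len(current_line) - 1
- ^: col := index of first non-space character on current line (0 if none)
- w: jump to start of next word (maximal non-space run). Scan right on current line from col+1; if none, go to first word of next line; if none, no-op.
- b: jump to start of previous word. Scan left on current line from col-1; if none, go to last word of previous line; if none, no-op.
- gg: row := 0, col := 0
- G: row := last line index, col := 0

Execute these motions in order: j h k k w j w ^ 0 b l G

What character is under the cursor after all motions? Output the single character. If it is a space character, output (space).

After 1 (j): row=1 col=0 char='w'
After 2 (h): row=1 col=0 char='w'
After 3 (k): row=0 col=0 char='n'
After 4 (k): row=0 col=0 char='n'
After 5 (w): row=0 col=6 char='t'
After 6 (j): row=1 col=6 char='o'
After 7 (w): row=2 col=2 char='p'
After 8 (^): row=2 col=2 char='p'
After 9 (0): row=2 col=0 char='_'
After 10 (b): row=1 col=5 char='m'
After 11 (l): row=1 col=6 char='o'
After 12 (G): row=5 col=0 char='f'

Answer: f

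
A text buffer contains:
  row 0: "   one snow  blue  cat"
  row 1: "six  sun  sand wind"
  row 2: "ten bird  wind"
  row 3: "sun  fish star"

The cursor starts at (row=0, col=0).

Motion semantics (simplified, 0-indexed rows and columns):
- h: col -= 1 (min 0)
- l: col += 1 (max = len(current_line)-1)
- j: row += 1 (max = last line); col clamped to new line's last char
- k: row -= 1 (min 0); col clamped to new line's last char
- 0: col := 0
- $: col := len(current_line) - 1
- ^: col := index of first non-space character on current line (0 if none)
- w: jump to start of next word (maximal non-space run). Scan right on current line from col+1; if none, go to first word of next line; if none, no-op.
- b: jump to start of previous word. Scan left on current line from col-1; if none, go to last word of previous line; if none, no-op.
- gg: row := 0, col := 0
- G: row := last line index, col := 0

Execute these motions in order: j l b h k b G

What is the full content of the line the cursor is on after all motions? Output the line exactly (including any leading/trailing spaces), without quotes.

Answer: sun  fish star

Derivation:
After 1 (j): row=1 col=0 char='s'
After 2 (l): row=1 col=1 char='i'
After 3 (b): row=1 col=0 char='s'
After 4 (h): row=1 col=0 char='s'
After 5 (k): row=0 col=0 char='_'
After 6 (b): row=0 col=0 char='_'
After 7 (G): row=3 col=0 char='s'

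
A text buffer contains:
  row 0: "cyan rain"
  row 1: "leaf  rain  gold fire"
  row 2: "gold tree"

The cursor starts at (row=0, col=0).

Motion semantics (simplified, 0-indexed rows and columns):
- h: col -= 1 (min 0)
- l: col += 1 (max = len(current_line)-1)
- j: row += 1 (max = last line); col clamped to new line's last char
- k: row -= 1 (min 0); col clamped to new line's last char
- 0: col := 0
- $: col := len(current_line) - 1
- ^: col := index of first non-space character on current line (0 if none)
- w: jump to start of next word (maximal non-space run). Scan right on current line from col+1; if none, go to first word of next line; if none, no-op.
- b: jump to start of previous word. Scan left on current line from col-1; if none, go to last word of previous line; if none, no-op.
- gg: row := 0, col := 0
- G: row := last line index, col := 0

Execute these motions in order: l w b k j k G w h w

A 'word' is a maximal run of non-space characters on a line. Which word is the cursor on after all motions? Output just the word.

Answer: tree

Derivation:
After 1 (l): row=0 col=1 char='y'
After 2 (w): row=0 col=5 char='r'
After 3 (b): row=0 col=0 char='c'
After 4 (k): row=0 col=0 char='c'
After 5 (j): row=1 col=0 char='l'
After 6 (k): row=0 col=0 char='c'
After 7 (G): row=2 col=0 char='g'
After 8 (w): row=2 col=5 char='t'
After 9 (h): row=2 col=4 char='_'
After 10 (w): row=2 col=5 char='t'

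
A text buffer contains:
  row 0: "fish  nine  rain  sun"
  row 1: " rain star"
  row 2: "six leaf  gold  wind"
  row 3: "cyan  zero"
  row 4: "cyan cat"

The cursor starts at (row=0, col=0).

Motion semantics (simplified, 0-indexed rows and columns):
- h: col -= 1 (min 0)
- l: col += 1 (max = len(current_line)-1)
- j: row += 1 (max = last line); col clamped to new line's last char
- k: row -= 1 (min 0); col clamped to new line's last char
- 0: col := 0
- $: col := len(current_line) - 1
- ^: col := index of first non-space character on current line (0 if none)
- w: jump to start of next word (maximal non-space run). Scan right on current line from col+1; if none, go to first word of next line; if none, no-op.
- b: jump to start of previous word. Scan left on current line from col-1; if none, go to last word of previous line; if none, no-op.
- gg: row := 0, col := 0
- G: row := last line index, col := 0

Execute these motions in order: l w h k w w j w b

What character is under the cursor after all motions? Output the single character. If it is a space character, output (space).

Answer: s

Derivation:
After 1 (l): row=0 col=1 char='i'
After 2 (w): row=0 col=6 char='n'
After 3 (h): row=0 col=5 char='_'
After 4 (k): row=0 col=5 char='_'
After 5 (w): row=0 col=6 char='n'
After 6 (w): row=0 col=12 char='r'
After 7 (j): row=1 col=9 char='r'
After 8 (w): row=2 col=0 char='s'
After 9 (b): row=1 col=6 char='s'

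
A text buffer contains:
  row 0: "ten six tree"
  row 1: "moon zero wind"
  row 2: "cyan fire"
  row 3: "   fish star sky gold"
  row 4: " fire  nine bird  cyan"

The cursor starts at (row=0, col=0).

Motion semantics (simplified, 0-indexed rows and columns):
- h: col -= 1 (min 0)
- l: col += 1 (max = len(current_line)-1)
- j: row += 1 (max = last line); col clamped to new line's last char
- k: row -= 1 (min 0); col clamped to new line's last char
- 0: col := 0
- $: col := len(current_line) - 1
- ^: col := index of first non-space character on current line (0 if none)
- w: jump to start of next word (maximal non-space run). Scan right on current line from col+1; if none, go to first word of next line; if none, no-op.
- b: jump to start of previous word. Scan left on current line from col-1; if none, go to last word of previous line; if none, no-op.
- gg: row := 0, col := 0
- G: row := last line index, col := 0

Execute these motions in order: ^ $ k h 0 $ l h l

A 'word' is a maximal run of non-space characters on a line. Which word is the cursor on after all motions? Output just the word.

After 1 (^): row=0 col=0 char='t'
After 2 ($): row=0 col=11 char='e'
After 3 (k): row=0 col=11 char='e'
After 4 (h): row=0 col=10 char='e'
After 5 (0): row=0 col=0 char='t'
After 6 ($): row=0 col=11 char='e'
After 7 (l): row=0 col=11 char='e'
After 8 (h): row=0 col=10 char='e'
After 9 (l): row=0 col=11 char='e'

Answer: tree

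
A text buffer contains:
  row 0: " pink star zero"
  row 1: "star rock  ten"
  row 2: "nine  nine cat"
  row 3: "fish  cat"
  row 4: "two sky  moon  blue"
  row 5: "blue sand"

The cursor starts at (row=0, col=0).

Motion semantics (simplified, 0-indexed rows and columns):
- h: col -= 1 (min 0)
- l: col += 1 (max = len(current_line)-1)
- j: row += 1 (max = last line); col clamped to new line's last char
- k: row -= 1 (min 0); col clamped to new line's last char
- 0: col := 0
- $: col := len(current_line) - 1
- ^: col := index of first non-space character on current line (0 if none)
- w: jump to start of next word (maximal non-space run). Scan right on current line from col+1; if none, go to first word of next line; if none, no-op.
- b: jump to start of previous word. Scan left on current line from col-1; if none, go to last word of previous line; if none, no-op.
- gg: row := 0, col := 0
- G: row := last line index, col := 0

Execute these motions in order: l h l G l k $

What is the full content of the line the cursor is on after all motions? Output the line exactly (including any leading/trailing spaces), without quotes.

Answer: two sky  moon  blue

Derivation:
After 1 (l): row=0 col=1 char='p'
After 2 (h): row=0 col=0 char='_'
After 3 (l): row=0 col=1 char='p'
After 4 (G): row=5 col=0 char='b'
After 5 (l): row=5 col=1 char='l'
After 6 (k): row=4 col=1 char='w'
After 7 ($): row=4 col=18 char='e'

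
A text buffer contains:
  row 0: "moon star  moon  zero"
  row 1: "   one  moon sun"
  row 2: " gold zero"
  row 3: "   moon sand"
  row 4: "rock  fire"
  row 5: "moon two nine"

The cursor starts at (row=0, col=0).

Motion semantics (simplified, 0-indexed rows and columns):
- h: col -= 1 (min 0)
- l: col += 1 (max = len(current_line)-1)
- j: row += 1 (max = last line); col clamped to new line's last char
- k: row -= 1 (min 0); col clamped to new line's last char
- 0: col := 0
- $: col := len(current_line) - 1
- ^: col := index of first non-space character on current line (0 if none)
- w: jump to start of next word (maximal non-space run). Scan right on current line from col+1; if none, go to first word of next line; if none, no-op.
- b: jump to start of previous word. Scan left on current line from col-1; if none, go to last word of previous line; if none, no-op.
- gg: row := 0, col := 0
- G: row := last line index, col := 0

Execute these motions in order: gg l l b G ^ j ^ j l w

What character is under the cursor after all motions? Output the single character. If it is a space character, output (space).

After 1 (gg): row=0 col=0 char='m'
After 2 (l): row=0 col=1 char='o'
After 3 (l): row=0 col=2 char='o'
After 4 (b): row=0 col=0 char='m'
After 5 (G): row=5 col=0 char='m'
After 6 (^): row=5 col=0 char='m'
After 7 (j): row=5 col=0 char='m'
After 8 (^): row=5 col=0 char='m'
After 9 (j): row=5 col=0 char='m'
After 10 (l): row=5 col=1 char='o'
After 11 (w): row=5 col=5 char='t'

Answer: t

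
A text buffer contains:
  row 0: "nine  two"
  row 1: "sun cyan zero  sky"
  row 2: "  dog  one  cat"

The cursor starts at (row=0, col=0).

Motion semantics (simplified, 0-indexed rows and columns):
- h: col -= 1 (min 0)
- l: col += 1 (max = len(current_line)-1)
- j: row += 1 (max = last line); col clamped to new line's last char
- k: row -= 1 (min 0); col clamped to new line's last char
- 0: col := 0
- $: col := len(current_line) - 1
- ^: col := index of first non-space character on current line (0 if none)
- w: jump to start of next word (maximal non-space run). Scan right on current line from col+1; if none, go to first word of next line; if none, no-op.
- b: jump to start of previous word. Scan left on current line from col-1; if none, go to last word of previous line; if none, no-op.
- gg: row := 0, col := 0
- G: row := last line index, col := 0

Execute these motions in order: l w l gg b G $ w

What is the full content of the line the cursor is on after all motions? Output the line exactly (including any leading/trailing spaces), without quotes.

After 1 (l): row=0 col=1 char='i'
After 2 (w): row=0 col=6 char='t'
After 3 (l): row=0 col=7 char='w'
After 4 (gg): row=0 col=0 char='n'
After 5 (b): row=0 col=0 char='n'
After 6 (G): row=2 col=0 char='_'
After 7 ($): row=2 col=14 char='t'
After 8 (w): row=2 col=14 char='t'

Answer:   dog  one  cat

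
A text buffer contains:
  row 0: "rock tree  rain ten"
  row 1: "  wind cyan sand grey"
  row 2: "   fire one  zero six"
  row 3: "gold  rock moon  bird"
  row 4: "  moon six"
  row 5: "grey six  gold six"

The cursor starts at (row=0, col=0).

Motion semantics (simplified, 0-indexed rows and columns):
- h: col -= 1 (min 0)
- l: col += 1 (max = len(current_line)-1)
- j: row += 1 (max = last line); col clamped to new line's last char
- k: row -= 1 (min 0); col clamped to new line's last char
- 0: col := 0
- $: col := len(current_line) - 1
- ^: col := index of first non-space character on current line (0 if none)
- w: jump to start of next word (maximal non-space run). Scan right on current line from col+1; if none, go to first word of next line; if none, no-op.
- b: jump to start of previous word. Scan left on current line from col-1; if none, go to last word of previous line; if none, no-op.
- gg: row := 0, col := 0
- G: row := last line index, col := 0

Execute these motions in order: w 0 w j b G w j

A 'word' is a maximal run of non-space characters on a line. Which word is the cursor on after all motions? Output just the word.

Answer: six

Derivation:
After 1 (w): row=0 col=5 char='t'
After 2 (0): row=0 col=0 char='r'
After 3 (w): row=0 col=5 char='t'
After 4 (j): row=1 col=5 char='d'
After 5 (b): row=1 col=2 char='w'
After 6 (G): row=5 col=0 char='g'
After 7 (w): row=5 col=5 char='s'
After 8 (j): row=5 col=5 char='s'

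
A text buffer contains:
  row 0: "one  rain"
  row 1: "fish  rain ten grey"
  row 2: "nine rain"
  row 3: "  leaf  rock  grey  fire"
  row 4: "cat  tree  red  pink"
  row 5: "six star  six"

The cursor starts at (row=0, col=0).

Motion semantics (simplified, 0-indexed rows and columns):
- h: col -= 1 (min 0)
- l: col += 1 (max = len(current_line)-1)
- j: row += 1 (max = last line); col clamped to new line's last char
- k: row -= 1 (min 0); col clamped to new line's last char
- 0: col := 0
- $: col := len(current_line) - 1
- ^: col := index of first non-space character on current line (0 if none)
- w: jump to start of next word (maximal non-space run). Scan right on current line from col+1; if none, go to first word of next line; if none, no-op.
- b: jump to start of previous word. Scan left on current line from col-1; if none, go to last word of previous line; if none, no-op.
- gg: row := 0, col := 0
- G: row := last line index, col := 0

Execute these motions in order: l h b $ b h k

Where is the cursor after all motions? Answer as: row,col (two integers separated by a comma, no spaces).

After 1 (l): row=0 col=1 char='n'
After 2 (h): row=0 col=0 char='o'
After 3 (b): row=0 col=0 char='o'
After 4 ($): row=0 col=8 char='n'
After 5 (b): row=0 col=5 char='r'
After 6 (h): row=0 col=4 char='_'
After 7 (k): row=0 col=4 char='_'

Answer: 0,4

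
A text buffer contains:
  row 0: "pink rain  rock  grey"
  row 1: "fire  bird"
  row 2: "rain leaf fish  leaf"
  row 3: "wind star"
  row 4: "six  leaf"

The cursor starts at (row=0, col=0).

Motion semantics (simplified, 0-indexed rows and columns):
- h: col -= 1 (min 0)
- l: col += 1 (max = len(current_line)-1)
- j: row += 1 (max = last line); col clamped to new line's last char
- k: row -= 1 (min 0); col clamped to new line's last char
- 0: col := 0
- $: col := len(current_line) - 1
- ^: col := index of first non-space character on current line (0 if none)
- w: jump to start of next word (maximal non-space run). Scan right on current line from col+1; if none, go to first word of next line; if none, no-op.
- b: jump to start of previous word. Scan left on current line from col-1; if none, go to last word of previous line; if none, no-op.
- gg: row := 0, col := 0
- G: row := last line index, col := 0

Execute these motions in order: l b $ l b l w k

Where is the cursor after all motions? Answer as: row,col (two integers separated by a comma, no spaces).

After 1 (l): row=0 col=1 char='i'
After 2 (b): row=0 col=0 char='p'
After 3 ($): row=0 col=20 char='y'
After 4 (l): row=0 col=20 char='y'
After 5 (b): row=0 col=17 char='g'
After 6 (l): row=0 col=18 char='r'
After 7 (w): row=1 col=0 char='f'
After 8 (k): row=0 col=0 char='p'

Answer: 0,0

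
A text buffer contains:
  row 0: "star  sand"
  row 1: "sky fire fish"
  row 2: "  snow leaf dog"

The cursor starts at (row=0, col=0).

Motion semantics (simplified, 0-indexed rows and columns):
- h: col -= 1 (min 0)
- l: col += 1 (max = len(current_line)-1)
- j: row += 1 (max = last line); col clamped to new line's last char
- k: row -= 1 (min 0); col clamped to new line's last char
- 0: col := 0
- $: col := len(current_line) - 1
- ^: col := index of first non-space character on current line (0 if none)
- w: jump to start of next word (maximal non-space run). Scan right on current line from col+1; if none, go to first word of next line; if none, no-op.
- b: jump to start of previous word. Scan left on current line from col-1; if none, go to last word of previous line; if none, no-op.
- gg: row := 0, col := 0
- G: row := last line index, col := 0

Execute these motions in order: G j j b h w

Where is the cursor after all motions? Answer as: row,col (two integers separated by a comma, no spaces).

Answer: 1,9

Derivation:
After 1 (G): row=2 col=0 char='_'
After 2 (j): row=2 col=0 char='_'
After 3 (j): row=2 col=0 char='_'
After 4 (b): row=1 col=9 char='f'
After 5 (h): row=1 col=8 char='_'
After 6 (w): row=1 col=9 char='f'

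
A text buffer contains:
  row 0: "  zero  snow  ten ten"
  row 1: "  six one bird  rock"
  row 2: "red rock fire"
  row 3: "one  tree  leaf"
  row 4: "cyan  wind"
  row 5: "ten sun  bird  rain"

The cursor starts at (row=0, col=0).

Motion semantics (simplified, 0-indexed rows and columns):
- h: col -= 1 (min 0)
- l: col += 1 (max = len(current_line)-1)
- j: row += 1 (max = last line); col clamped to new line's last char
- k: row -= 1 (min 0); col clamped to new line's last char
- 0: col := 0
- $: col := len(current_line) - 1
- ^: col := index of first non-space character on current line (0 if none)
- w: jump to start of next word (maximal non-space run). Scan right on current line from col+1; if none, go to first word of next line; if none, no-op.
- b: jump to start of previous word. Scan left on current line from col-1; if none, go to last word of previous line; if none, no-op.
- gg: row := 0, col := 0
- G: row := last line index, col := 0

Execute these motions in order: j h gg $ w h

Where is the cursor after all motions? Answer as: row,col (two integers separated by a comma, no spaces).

Answer: 1,1

Derivation:
After 1 (j): row=1 col=0 char='_'
After 2 (h): row=1 col=0 char='_'
After 3 (gg): row=0 col=0 char='_'
After 4 ($): row=0 col=20 char='n'
After 5 (w): row=1 col=2 char='s'
After 6 (h): row=1 col=1 char='_'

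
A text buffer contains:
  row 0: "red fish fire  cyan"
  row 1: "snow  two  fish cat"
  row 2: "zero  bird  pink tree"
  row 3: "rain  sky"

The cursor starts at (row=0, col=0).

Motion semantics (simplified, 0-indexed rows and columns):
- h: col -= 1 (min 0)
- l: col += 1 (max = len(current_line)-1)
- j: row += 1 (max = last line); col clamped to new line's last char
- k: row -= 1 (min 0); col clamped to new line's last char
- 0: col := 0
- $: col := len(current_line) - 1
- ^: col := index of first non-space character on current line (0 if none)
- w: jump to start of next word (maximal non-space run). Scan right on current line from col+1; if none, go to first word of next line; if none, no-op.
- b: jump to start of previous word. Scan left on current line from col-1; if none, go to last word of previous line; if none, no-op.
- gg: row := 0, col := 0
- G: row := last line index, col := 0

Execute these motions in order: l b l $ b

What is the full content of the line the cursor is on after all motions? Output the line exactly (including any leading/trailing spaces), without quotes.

Answer: red fish fire  cyan

Derivation:
After 1 (l): row=0 col=1 char='e'
After 2 (b): row=0 col=0 char='r'
After 3 (l): row=0 col=1 char='e'
After 4 ($): row=0 col=18 char='n'
After 5 (b): row=0 col=15 char='c'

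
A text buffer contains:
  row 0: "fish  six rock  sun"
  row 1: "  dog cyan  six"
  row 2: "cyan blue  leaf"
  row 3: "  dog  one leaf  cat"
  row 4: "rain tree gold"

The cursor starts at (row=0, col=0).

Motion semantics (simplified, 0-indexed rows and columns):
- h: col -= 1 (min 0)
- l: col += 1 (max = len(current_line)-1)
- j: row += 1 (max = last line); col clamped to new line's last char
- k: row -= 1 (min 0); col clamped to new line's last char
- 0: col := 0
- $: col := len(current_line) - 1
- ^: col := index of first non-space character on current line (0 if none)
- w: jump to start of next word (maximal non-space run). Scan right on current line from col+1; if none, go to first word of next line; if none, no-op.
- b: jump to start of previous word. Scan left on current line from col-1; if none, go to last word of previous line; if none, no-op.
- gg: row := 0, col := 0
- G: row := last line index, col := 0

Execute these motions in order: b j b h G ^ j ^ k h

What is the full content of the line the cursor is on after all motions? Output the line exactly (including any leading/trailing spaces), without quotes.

Answer:   dog  one leaf  cat

Derivation:
After 1 (b): row=0 col=0 char='f'
After 2 (j): row=1 col=0 char='_'
After 3 (b): row=0 col=16 char='s'
After 4 (h): row=0 col=15 char='_'
After 5 (G): row=4 col=0 char='r'
After 6 (^): row=4 col=0 char='r'
After 7 (j): row=4 col=0 char='r'
After 8 (^): row=4 col=0 char='r'
After 9 (k): row=3 col=0 char='_'
After 10 (h): row=3 col=0 char='_'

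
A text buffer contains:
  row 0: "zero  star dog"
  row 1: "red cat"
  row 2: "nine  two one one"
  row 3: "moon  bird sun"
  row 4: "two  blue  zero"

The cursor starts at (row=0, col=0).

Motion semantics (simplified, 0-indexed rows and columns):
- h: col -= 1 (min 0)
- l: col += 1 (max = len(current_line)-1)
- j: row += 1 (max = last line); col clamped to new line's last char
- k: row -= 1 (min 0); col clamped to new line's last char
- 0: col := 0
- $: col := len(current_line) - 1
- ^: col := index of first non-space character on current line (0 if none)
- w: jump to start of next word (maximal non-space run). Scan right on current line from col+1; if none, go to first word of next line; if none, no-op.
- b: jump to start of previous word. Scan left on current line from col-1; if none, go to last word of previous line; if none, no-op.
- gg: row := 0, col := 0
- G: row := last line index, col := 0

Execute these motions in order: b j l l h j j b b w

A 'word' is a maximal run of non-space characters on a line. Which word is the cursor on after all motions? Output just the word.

Answer: moon

Derivation:
After 1 (b): row=0 col=0 char='z'
After 2 (j): row=1 col=0 char='r'
After 3 (l): row=1 col=1 char='e'
After 4 (l): row=1 col=2 char='d'
After 5 (h): row=1 col=1 char='e'
After 6 (j): row=2 col=1 char='i'
After 7 (j): row=3 col=1 char='o'
After 8 (b): row=3 col=0 char='m'
After 9 (b): row=2 col=14 char='o'
After 10 (w): row=3 col=0 char='m'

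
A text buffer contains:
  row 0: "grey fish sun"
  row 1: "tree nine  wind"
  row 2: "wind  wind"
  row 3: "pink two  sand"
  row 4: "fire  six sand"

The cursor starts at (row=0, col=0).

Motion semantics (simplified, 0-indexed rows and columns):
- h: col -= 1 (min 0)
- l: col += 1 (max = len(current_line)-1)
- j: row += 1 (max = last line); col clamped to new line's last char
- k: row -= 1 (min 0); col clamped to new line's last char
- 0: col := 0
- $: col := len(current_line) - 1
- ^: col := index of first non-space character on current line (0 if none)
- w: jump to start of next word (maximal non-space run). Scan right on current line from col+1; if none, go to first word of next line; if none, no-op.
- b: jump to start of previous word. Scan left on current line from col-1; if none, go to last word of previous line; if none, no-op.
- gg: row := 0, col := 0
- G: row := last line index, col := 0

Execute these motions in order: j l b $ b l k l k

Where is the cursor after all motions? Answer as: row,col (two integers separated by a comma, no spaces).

After 1 (j): row=1 col=0 char='t'
After 2 (l): row=1 col=1 char='r'
After 3 (b): row=1 col=0 char='t'
After 4 ($): row=1 col=14 char='d'
After 5 (b): row=1 col=11 char='w'
After 6 (l): row=1 col=12 char='i'
After 7 (k): row=0 col=12 char='n'
After 8 (l): row=0 col=12 char='n'
After 9 (k): row=0 col=12 char='n'

Answer: 0,12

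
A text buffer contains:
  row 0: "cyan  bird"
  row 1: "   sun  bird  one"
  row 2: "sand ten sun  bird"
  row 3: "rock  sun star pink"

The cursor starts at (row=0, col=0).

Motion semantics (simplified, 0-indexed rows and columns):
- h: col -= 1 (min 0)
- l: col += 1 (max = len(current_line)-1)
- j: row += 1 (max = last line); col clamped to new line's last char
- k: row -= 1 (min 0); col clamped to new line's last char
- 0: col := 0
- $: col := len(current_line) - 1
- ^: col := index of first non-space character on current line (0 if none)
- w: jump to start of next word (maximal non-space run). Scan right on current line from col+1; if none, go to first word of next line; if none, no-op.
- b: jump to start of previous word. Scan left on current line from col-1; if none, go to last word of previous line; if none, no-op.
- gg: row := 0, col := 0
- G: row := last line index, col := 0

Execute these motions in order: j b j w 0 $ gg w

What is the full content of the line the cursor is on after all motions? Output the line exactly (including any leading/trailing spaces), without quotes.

Answer: cyan  bird

Derivation:
After 1 (j): row=1 col=0 char='_'
After 2 (b): row=0 col=6 char='b'
After 3 (j): row=1 col=6 char='_'
After 4 (w): row=1 col=8 char='b'
After 5 (0): row=1 col=0 char='_'
After 6 ($): row=1 col=16 char='e'
After 7 (gg): row=0 col=0 char='c'
After 8 (w): row=0 col=6 char='b'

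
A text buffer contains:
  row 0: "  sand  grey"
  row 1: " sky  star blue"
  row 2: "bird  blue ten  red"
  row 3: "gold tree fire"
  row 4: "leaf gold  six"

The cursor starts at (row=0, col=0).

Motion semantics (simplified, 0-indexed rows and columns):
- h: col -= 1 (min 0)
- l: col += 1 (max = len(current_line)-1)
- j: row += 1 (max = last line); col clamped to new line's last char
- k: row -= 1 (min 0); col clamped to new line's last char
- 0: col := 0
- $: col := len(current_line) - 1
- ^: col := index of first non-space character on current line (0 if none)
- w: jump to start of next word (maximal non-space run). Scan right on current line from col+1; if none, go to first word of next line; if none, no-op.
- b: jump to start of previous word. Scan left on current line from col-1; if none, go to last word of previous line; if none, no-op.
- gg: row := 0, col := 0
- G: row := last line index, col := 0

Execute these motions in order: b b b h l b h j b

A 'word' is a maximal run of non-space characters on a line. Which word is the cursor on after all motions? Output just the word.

Answer: grey

Derivation:
After 1 (b): row=0 col=0 char='_'
After 2 (b): row=0 col=0 char='_'
After 3 (b): row=0 col=0 char='_'
After 4 (h): row=0 col=0 char='_'
After 5 (l): row=0 col=1 char='_'
After 6 (b): row=0 col=1 char='_'
After 7 (h): row=0 col=0 char='_'
After 8 (j): row=1 col=0 char='_'
After 9 (b): row=0 col=8 char='g'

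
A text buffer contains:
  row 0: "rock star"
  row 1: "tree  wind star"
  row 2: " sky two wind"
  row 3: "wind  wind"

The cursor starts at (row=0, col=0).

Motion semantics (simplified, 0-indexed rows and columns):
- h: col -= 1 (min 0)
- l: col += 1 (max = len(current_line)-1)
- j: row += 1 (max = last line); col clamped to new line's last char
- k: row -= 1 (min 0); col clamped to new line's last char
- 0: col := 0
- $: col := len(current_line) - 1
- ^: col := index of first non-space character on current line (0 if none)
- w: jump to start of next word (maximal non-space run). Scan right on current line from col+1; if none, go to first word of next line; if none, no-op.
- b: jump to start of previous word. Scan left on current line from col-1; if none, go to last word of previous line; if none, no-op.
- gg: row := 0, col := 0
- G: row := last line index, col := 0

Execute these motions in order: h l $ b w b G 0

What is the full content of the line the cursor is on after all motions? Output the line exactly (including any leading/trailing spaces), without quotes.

After 1 (h): row=0 col=0 char='r'
After 2 (l): row=0 col=1 char='o'
After 3 ($): row=0 col=8 char='r'
After 4 (b): row=0 col=5 char='s'
After 5 (w): row=1 col=0 char='t'
After 6 (b): row=0 col=5 char='s'
After 7 (G): row=3 col=0 char='w'
After 8 (0): row=3 col=0 char='w'

Answer: wind  wind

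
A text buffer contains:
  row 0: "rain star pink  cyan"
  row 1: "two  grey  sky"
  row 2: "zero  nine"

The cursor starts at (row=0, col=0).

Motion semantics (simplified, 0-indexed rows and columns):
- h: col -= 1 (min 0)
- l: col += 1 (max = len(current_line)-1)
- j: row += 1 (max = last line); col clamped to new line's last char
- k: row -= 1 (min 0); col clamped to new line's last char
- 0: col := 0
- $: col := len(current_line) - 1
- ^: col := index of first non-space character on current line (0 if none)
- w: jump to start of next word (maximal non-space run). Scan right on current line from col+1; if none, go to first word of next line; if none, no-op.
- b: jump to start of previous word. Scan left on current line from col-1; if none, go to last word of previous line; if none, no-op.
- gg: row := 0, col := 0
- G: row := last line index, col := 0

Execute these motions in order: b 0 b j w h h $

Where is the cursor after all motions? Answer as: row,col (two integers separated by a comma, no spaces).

Answer: 1,13

Derivation:
After 1 (b): row=0 col=0 char='r'
After 2 (0): row=0 col=0 char='r'
After 3 (b): row=0 col=0 char='r'
After 4 (j): row=1 col=0 char='t'
After 5 (w): row=1 col=5 char='g'
After 6 (h): row=1 col=4 char='_'
After 7 (h): row=1 col=3 char='_'
After 8 ($): row=1 col=13 char='y'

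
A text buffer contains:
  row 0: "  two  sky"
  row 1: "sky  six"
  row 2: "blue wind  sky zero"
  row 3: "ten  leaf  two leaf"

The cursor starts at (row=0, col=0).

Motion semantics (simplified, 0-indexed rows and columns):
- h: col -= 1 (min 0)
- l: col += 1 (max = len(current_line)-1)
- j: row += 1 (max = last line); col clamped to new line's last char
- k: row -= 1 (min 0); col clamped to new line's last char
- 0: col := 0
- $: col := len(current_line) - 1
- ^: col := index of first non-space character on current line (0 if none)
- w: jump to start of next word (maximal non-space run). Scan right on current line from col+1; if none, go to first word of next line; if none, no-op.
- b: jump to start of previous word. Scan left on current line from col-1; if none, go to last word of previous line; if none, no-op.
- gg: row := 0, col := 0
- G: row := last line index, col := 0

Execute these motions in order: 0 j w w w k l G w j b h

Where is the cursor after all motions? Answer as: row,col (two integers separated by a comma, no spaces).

After 1 (0): row=0 col=0 char='_'
After 2 (j): row=1 col=0 char='s'
After 3 (w): row=1 col=5 char='s'
After 4 (w): row=2 col=0 char='b'
After 5 (w): row=2 col=5 char='w'
After 6 (k): row=1 col=5 char='s'
After 7 (l): row=1 col=6 char='i'
After 8 (G): row=3 col=0 char='t'
After 9 (w): row=3 col=5 char='l'
After 10 (j): row=3 col=5 char='l'
After 11 (b): row=3 col=0 char='t'
After 12 (h): row=3 col=0 char='t'

Answer: 3,0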